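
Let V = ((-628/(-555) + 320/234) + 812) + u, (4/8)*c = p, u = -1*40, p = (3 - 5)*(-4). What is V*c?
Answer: 268224512/21645 ≈ 12392.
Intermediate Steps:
p = 8 (p = -2*(-4) = 8)
u = -40
c = 16 (c = 2*8 = 16)
V = 16764032/21645 (V = ((-628/(-555) + 320/234) + 812) - 40 = ((-628*(-1/555) + 320*(1/234)) + 812) - 40 = ((628/555 + 160/117) + 812) - 40 = (54092/21645 + 812) - 40 = 17629832/21645 - 40 = 16764032/21645 ≈ 774.50)
V*c = (16764032/21645)*16 = 268224512/21645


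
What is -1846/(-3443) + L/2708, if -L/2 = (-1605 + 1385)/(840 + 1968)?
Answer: 1754827133/3272599044 ≈ 0.53622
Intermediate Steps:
L = 55/351 (L = -2*(-1605 + 1385)/(840 + 1968) = -(-440)/2808 = -2*(-55/702) = 55/351 ≈ 0.15670)
-1846/(-3443) + L/2708 = -1846/(-3443) + (55/351)/2708 = -1846*(-1/3443) + (55/351)*(1/2708) = 1846/3443 + 55/950508 = 1754827133/3272599044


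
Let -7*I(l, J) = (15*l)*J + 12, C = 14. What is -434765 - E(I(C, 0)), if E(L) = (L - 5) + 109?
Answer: -3044071/7 ≈ -4.3487e+5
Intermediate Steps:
I(l, J) = -12/7 - 15*J*l/7 (I(l, J) = -((15*l)*J + 12)/7 = -(15*J*l + 12)/7 = -(12 + 15*J*l)/7 = -12/7 - 15*J*l/7)
E(L) = 104 + L (E(L) = (-5 + L) + 109 = 104 + L)
-434765 - E(I(C, 0)) = -434765 - (104 + (-12/7 - 15/7*0*14)) = -434765 - (104 + (-12/7 + 0)) = -434765 - (104 - 12/7) = -434765 - 1*716/7 = -434765 - 716/7 = -3044071/7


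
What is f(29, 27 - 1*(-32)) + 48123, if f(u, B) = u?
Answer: 48152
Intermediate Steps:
f(29, 27 - 1*(-32)) + 48123 = 29 + 48123 = 48152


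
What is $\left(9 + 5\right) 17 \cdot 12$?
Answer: $2856$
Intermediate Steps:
$\left(9 + 5\right) 17 \cdot 12 = 14 \cdot 17 \cdot 12 = 238 \cdot 12 = 2856$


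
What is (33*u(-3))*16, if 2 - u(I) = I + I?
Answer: 4224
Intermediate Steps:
u(I) = 2 - 2*I (u(I) = 2 - (I + I) = 2 - 2*I)
(33*u(-3))*16 = (33*(2 - 2*(-3)))*16 = (33*(2 + 6))*16 = (33*8)*16 = 264*16 = 4224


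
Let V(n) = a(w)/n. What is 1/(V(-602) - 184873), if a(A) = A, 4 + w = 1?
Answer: -602/111293543 ≈ -5.4091e-6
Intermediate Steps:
w = -3 (w = -4 + 1 = -3)
V(n) = -3/n
1/(V(-602) - 184873) = 1/(-3/(-602) - 184873) = 1/(-3*(-1/602) - 184873) = 1/(3/602 - 184873) = 1/(-111293543/602) = -602/111293543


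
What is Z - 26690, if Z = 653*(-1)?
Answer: -27343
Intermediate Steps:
Z = -653
Z - 26690 = -653 - 26690 = -27343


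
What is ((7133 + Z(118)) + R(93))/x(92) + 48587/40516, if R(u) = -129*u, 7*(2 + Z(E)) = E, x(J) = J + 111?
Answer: -186604711/8224748 ≈ -22.688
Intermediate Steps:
x(J) = 111 + J
Z(E) = -2 + E/7
((7133 + Z(118)) + R(93))/x(92) + 48587/40516 = ((7133 + (-2 + (⅐)*118)) - 129*93)/(111 + 92) + 48587/40516 = ((7133 + (-2 + 118/7)) - 11997)/203 + 48587*(1/40516) = ((7133 + 104/7) - 11997)*(1/203) + 6941/5788 = (50035/7 - 11997)*(1/203) + 6941/5788 = -33944/7*1/203 + 6941/5788 = -33944/1421 + 6941/5788 = -186604711/8224748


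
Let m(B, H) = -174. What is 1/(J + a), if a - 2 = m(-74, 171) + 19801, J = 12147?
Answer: 1/31776 ≈ 3.1470e-5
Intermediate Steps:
a = 19629 (a = 2 + (-174 + 19801) = 2 + 19627 = 19629)
1/(J + a) = 1/(12147 + 19629) = 1/31776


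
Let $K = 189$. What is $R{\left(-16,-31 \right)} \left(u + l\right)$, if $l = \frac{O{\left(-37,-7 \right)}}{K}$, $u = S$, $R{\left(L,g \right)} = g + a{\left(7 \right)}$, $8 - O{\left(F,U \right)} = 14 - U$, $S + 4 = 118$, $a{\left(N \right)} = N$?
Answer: $- \frac{172264}{63} \approx -2734.3$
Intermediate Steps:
$S = 114$ ($S = -4 + 118 = 114$)
$O{\left(F,U \right)} = -6 + U$ ($O{\left(F,U \right)} = 8 - \left(14 - U\right) = 8 + \left(-14 + U\right) = -6 + U$)
$R{\left(L,g \right)} = 7 + g$ ($R{\left(L,g \right)} = g + 7 = 7 + g$)
$u = 114$
$l = - \frac{13}{189}$ ($l = \frac{-6 - 7}{189} = \left(-13\right) \frac{1}{189} = - \frac{13}{189} \approx -0.068783$)
$R{\left(-16,-31 \right)} \left(u + l\right) = \left(7 - 31\right) \left(114 - \frac{13}{189}\right) = \left(-24\right) \frac{21533}{189} = - \frac{172264}{63}$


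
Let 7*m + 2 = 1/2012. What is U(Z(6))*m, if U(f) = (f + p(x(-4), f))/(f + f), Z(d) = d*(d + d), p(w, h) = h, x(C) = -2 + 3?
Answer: -4023/14084 ≈ -0.28564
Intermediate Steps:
x(C) = 1
Z(d) = 2*d**2 (Z(d) = d*(2*d) = 2*d**2)
m = -4023/14084 (m = -2/7 + (1/7)/2012 = -2/7 + (1/7)*(1/2012) = -2/7 + 1/14084 = -4023/14084 ≈ -0.28564)
U(f) = 1 (U(f) = (f + f)/(f + f) = (2*f)/((2*f)) = (2*f)*(1/(2*f)) = 1)
U(Z(6))*m = 1*(-4023/14084) = -4023/14084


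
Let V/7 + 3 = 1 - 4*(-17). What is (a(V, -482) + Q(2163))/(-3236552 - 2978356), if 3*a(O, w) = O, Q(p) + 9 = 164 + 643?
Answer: -34/221961 ≈ -0.00015318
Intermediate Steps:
V = 462 (V = -21 + 7*(1 - 4*(-17)) = -21 + 7*(1 + 68) = -21 + 7*69 = -21 + 483 = 462)
Q(p) = 798 (Q(p) = -9 + (164 + 643) = -9 + 807 = 798)
a(O, w) = O/3
(a(V, -482) + Q(2163))/(-3236552 - 2978356) = ((⅓)*462 + 798)/(-3236552 - 2978356) = (154 + 798)/(-6214908) = 952*(-1/6214908) = -34/221961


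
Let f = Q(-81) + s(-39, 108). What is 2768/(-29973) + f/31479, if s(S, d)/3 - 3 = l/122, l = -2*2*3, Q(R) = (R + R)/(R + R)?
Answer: -588602464/6394969343 ≈ -0.092041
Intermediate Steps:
Q(R) = 1 (Q(R) = (2*R)/((2*R)) = (2*R)*(1/(2*R)) = 1)
l = -12 (l = -4*3 = -12)
s(S, d) = 531/61 (s(S, d) = 9 + 3*(-12/122) = 9 + 3*(-12*1/122) = 9 + 3*(-6/61) = 9 - 18/61 = 531/61)
f = 592/61 (f = 1 + 531/61 = 592/61 ≈ 9.7049)
2768/(-29973) + f/31479 = 2768/(-29973) + (592/61)/31479 = 2768*(-1/29973) + (592/61)*(1/31479) = -2768/29973 + 592/1920219 = -588602464/6394969343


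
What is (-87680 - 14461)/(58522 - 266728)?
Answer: 11349/23134 ≈ 0.49058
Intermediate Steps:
(-87680 - 14461)/(58522 - 266728) = -102141/(-208206) = -102141*(-1/208206) = 11349/23134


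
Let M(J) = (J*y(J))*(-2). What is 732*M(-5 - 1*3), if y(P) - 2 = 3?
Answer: 58560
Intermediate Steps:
y(P) = 5 (y(P) = 2 + 3 = 5)
M(J) = -10*J (M(J) = (J*5)*(-2) = (5*J)*(-2) = -10*J)
732*M(-5 - 1*3) = 732*(-10*(-5 - 1*3)) = 732*(-10*(-5 - 3)) = 732*(-10*(-8)) = 732*80 = 58560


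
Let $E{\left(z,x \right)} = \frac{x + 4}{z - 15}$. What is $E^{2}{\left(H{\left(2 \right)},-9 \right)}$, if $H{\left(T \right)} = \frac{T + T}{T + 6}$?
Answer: $\frac{100}{841} \approx 0.11891$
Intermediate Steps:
$H{\left(T \right)} = \frac{2 T}{6 + T}$
$E{\left(z,x \right)} = \frac{4 + x}{-15 + z}$
$E^{2}{\left(H{\left(2 \right)},-9 \right)} = \left(\frac{4 - 9}{-15 + 2 \cdot 2 \frac{1}{6 + 2}}\right)^{2} = \left(\frac{1}{-15 + 2 \cdot 2 \cdot \frac{1}{8}} \left(-5\right)\right)^{2} = \left(\frac{1}{-15 + \frac{1}{2}} \left(-5\right)\right)^{2} = \left(\frac{1}{- \frac{29}{2}} \left(-5\right)\right)^{2} = \left(\left(- \frac{2}{29}\right) \left(-5\right)\right)^{2} = \left(\frac{10}{29}\right)^{2} = \frac{100}{841}$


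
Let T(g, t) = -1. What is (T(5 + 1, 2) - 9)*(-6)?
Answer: 60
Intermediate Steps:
(T(5 + 1, 2) - 9)*(-6) = (-1 - 9)*(-6) = -10*(-6) = 60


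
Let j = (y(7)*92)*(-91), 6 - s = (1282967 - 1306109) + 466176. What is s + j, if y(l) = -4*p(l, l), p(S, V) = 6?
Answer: -242100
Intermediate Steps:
y(l) = -24 (y(l) = -4*6 = -24)
s = -443028 (s = 6 - ((1282967 - 1306109) + 466176) = 6 - (-23142 + 466176) = 6 - 1*443034 = 6 - 443034 = -443028)
j = 200928 (j = -24*92*(-91) = -2208*(-91) = 200928)
s + j = -443028 + 200928 = -242100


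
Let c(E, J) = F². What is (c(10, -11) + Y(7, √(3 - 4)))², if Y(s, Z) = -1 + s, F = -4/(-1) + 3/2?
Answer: 21025/16 ≈ 1314.1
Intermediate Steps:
F = 11/2 (F = -4*(-1) + 3*(½) = 4 + 3/2 = 11/2 ≈ 5.5000)
c(E, J) = 121/4 (c(E, J) = (11/2)² = 121/4)
(c(10, -11) + Y(7, √(3 - 4)))² = (121/4 + (-1 + 7))² = (121/4 + 6)² = (145/4)² = 21025/16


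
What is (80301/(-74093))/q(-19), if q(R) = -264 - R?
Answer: 80301/18152785 ≈ 0.0044236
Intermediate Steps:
(80301/(-74093))/q(-19) = (80301/(-74093))/(-264 - 1*(-19)) = (80301*(-1/74093))/(-264 + 19) = -80301/74093/(-245) = -80301/74093*(-1/245) = 80301/18152785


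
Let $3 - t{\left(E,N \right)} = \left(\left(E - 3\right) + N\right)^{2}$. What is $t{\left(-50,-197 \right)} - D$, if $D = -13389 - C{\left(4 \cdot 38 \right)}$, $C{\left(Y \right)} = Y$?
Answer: $-48956$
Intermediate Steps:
$t{\left(E,N \right)} = 3 - \left(-3 + E + N\right)^{2}$ ($t{\left(E,N \right)} = 3 - \left(\left(E - 3\right) + N\right)^{2} = 3 - \left(\left(-3 + E\right) + N\right)^{2} = 3 - \left(-3 + E + N\right)^{2}$)
$D = -13541$ ($D = -13389 - 4 \cdot 38 = -13389 - 152 = -13541$)
$t{\left(-50,-197 \right)} - D = \left(3 - \left(-3 - 50 - 197\right)^{2}\right) - -13541 = \left(3 - \left(-250\right)^{2}\right) + 13541 = \left(3 - 62500\right) + 13541 = -62497 + 13541 = -48956$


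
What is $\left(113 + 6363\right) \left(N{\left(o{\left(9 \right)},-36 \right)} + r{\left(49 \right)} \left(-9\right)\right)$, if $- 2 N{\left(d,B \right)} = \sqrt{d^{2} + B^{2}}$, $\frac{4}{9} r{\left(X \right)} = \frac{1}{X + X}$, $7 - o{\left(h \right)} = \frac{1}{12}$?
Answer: $- \frac{131139}{98} - \frac{1619 \sqrt{193513}}{6} \approx -1.2004 \cdot 10^{5}$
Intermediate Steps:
$o{\left(h \right)} = \frac{83}{12}$ ($o{\left(h \right)} = 7 - \frac{1}{12} = \frac{83}{12}$)
$r{\left(X \right)} = \frac{9}{8 X}$ ($r{\left(X \right)} = \frac{9}{4 \left(X + X\right)} = \frac{9}{4 \cdot 2 X} = \frac{9 \frac{1}{2 X}}{4} = \frac{9}{8 X}$)
$N{\left(d,B \right)} = - \frac{\sqrt{B^{2} + d^{2}}}{2}$ ($N{\left(d,B \right)} = - \frac{\sqrt{d^{2} + B^{2}}}{2} = - \frac{\sqrt{B^{2} + d^{2}}}{2}$)
$\left(113 + 6363\right) \left(N{\left(o{\left(9 \right)},-36 \right)} + r{\left(49 \right)} \left(-9\right)\right) = \left(113 + 6363\right) \left(- \frac{\sqrt{\left(-36\right)^{2} + \left(\frac{83}{12}\right)^{2}}}{2} + \frac{9}{8 \cdot 49} \left(-9\right)\right) = 6476 \left(- \frac{\sqrt{1296 + \frac{6889}{144}}}{2} + \frac{9}{8} \cdot \frac{1}{49} \left(-9\right)\right) = 6476 \left(- \frac{\sqrt{\frac{193513}{144}}}{2} + \frac{9}{392} \left(-9\right)\right) = 6476 \left(- \frac{\frac{1}{12} \sqrt{193513}}{2} - \frac{81}{392}\right) = 6476 \left(- \frac{\sqrt{193513}}{24} - \frac{81}{392}\right) = 6476 \left(- \frac{81}{392} - \frac{\sqrt{193513}}{24}\right) = - \frac{131139}{98} - \frac{1619 \sqrt{193513}}{6}$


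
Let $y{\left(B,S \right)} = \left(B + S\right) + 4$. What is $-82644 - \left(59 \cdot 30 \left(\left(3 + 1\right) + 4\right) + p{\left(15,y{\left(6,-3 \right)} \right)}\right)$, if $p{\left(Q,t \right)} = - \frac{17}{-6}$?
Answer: $- \frac{580841}{6} \approx -96807.0$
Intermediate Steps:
$y{\left(B,S \right)} = 4 + B + S$
$p{\left(Q,t \right)} = \frac{17}{6}$ ($p{\left(Q,t \right)} = \left(-17\right) \left(- \frac{1}{6}\right) = \frac{17}{6}$)
$-82644 - \left(59 \cdot 30 \left(\left(3 + 1\right) + 4\right) + p{\left(15,y{\left(6,-3 \right)} \right)}\right) = -82644 - \left(59 \cdot 30 \left(\left(3 + 1\right) + 4\right) + \frac{17}{6}\right) = -82644 - \left(59 \cdot 30 \left(4 + 4\right) + \frac{17}{6}\right) = -82644 - \left(59 \cdot 30 \cdot 8 + \frac{17}{6}\right) = -82644 - \left(59 \cdot 240 + \frac{17}{6}\right) = -82644 - \left(14160 + \frac{17}{6}\right) = -82644 - \frac{84977}{6} = - \frac{580841}{6}$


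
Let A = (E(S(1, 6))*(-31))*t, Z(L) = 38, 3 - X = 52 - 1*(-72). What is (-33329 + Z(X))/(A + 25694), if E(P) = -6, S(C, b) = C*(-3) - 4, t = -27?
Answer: -33291/20672 ≈ -1.6104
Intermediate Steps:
X = -121 (X = 3 - (52 - 1*(-72)) = 3 - (52 + 72) = 3 - 1*124 = 3 - 124 = -121)
S(C, b) = -4 - 3*C (S(C, b) = -3*C - 4 = -4 - 3*C)
A = -5022 (A = -6*(-31)*(-27) = 186*(-27) = -5022)
(-33329 + Z(X))/(A + 25694) = (-33329 + 38)/(-5022 + 25694) = -33291/20672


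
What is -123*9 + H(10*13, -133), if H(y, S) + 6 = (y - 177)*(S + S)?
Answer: 11389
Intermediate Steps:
H(y, S) = -6 + 2*S*(-177 + y) (H(y, S) = -6 + (y - 177)*(S + S) = -6 + (-177 + y)*(2*S) = -6 + 2*S*(-177 + y))
-123*9 + H(10*13, -133) = -123*9 + (-6 - 354*(-133) + 2*(-133)*(10*13)) = -1107 + (-6 + 47082 + 2*(-133)*130) = -1107 + (-6 + 47082 - 34580) = -1107 + 12496 = 11389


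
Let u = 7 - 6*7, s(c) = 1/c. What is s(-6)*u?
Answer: 35/6 ≈ 5.8333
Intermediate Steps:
u = -35 (u = 7 - 42 = -35)
s(-6)*u = -35/(-6) = -⅙*(-35) = 35/6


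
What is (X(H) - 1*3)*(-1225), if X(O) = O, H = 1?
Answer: 2450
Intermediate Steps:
(X(H) - 1*3)*(-1225) = (1 - 1*3)*(-1225) = (1 - 3)*(-1225) = -2*(-1225) = 2450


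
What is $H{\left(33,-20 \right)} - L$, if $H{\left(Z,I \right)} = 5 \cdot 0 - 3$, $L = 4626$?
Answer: $-4629$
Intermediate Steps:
$H{\left(Z,I \right)} = -3$ ($H{\left(Z,I \right)} = 0 - 3 = -3$)
$H{\left(33,-20 \right)} - L = -3 - 4626 = -4629$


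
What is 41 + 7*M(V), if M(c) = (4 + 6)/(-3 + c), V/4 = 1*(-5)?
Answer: 873/23 ≈ 37.957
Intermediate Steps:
V = -20 (V = 4*(1*(-5)) = 4*(-5) = -20)
M(c) = 10/(-3 + c)
41 + 7*M(V) = 41 + 7*(10/(-3 - 20)) = 41 + 7*(10/(-23)) = 41 + 7*(10*(-1/23)) = 41 + 7*(-10/23) = 41 - 70/23 = 873/23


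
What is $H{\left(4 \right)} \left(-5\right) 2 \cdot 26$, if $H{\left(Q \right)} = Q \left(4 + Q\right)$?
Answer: $-8320$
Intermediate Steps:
$H{\left(4 \right)} \left(-5\right) 2 \cdot 26 = 4 \left(4 + 4\right) \left(-5\right) 2 \cdot 26 = 4 \cdot 8 \left(-5\right) 2 \cdot 26 = 32 \left(-5\right) 2 \cdot 26 = \left(-160\right) 2 \cdot 26 = \left(-320\right) 26 = -8320$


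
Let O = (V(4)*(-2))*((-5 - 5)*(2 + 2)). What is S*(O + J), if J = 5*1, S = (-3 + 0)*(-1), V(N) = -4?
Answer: -945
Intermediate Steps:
S = 3 (S = -3*(-1) = 3)
J = 5
O = -320 (O = (-4*(-2))*((-5 - 5)*(2 + 2)) = 8*(-10*4) = 8*(-40) = -320)
S*(O + J) = 3*(-320 + 5) = 3*(-315) = -945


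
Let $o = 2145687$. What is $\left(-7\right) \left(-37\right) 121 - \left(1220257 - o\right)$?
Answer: $956769$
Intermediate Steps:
$\left(-7\right) \left(-37\right) 121 - \left(1220257 - o\right) = \left(-7\right) \left(-37\right) 121 - \left(1220257 - 2145687\right) = 259 \cdot 121 - \left(1220257 - 2145687\right) = 31339 - -925430 = 31339 + 925430 = 956769$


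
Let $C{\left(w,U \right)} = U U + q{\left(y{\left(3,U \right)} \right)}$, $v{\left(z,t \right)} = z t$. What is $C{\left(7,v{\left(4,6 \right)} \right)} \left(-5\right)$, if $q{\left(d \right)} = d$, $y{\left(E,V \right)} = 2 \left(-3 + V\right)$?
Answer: $-3090$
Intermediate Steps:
$y{\left(E,V \right)} = -6 + 2 V$
$v{\left(z,t \right)} = t z$
$C{\left(w,U \right)} = -6 + U^{2} + 2 U$ ($C{\left(w,U \right)} = U U + \left(-6 + 2 U\right) = U^{2} + \left(-6 + 2 U\right) = -6 + U^{2} + 2 U$)
$C{\left(7,v{\left(4,6 \right)} \right)} \left(-5\right) = \left(-6 + \left(6 \cdot 4\right)^{2} + 2 \cdot 6 \cdot 4\right) \left(-5\right) = \left(-6 + 24^{2} + 2 \cdot 24\right) \left(-5\right) = \left(-6 + 576 + 48\right) \left(-5\right) = 618 \left(-5\right) = -3090$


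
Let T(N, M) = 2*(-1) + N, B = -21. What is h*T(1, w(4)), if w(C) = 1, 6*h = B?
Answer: 7/2 ≈ 3.5000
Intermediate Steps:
h = -7/2 (h = (⅙)*(-21) = -7/2 ≈ -3.5000)
T(N, M) = -2 + N
h*T(1, w(4)) = -7*(-2 + 1)/2 = -7/2*(-1) = 7/2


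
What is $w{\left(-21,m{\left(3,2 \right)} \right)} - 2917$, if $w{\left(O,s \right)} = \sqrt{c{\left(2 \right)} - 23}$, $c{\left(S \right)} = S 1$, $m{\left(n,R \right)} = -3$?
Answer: $-2917 + i \sqrt{21} \approx -2917.0 + 4.5826 i$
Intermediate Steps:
$c{\left(S \right)} = S$
$w{\left(O,s \right)} = i \sqrt{21}$ ($w{\left(O,s \right)} = \sqrt{2 - 23} = \sqrt{-21} = i \sqrt{21}$)
$w{\left(-21,m{\left(3,2 \right)} \right)} - 2917 = i \sqrt{21} - 2917 = -2917 + i \sqrt{21}$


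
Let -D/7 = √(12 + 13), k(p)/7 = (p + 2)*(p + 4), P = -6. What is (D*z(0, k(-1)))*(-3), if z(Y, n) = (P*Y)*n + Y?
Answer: 0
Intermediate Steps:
k(p) = 7*(2 + p)*(4 + p) (k(p) = 7*((p + 2)*(p + 4)) = 7*((2 + p)*(4 + p)) = 7*(2 + p)*(4 + p))
D = -35 (D = -7*√(12 + 13) = -7*√25 = -7*5 = -35)
z(Y, n) = Y - 6*Y*n (z(Y, n) = (-6*Y)*n + Y = -6*Y*n + Y = Y - 6*Y*n)
(D*z(0, k(-1)))*(-3) = -0*(1 - 6*(56 + 7*(-1)² + 42*(-1)))*(-3) = -0*(1 - 6*(56 + 7*1 - 42))*(-3) = -0*(1 - 6*(56 + 7 - 42))*(-3) = -0*(1 - 6*21)*(-3) = -0*(1 - 126)*(-3) = -0*(-125)*(-3) = -35*0*(-3) = 0*(-3) = 0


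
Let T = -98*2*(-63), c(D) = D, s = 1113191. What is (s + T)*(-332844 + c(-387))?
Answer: -375064486509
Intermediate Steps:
T = 12348 (T = -196*(-63) = 12348)
(s + T)*(-332844 + c(-387)) = (1113191 + 12348)*(-332844 - 387) = 1125539*(-333231) = -375064486509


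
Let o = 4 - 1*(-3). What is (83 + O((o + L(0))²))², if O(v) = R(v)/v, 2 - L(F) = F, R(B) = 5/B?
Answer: 296554306624/43046721 ≈ 6889.1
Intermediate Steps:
o = 7 (o = 4 + 3 = 7)
L(F) = 2 - F
O(v) = 5/v² (O(v) = (5/v)/v = 5/v²)
(83 + O((o + L(0))²))² = (83 + 5/((7 + (2 - 1*0))²)²)² = (83 + 5/((7 + (2 + 0))²)²)² = (83 + 5/((7 + 2)²)²)² = (83 + 5/(9²)²)² = (83 + 5/81²)² = (83 + 5*(1/6561))² = (83 + 5/6561)² = (544568/6561)² = 296554306624/43046721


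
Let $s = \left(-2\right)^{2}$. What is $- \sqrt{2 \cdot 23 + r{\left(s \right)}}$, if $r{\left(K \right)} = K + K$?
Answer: $- 3 \sqrt{6} \approx -7.3485$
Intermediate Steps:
$s = 4$
$r{\left(K \right)} = 2 K$
$- \sqrt{2 \cdot 23 + r{\left(s \right)}} = - \sqrt{2 \cdot 23 + 2 \cdot 4} = - \sqrt{46 + 8} = - \sqrt{54} = - 3 \sqrt{6}$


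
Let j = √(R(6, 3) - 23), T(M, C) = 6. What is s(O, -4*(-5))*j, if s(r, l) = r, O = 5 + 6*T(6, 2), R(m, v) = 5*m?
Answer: 41*√7 ≈ 108.48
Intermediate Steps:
O = 41 (O = 5 + 6*6 = 5 + 36 = 41)
j = √7 (j = √(5*6 - 23) = √(30 - 23) = √7 ≈ 2.6458)
s(O, -4*(-5))*j = 41*√7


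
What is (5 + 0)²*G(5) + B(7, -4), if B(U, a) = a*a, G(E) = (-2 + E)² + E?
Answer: 366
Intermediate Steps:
G(E) = E + (-2 + E)²
B(U, a) = a²
(5 + 0)²*G(5) + B(7, -4) = (5 + 0)²*(5 + (-2 + 5)²) + (-4)² = 5²*(5 + 3²) + 16 = 25*(5 + 9) + 16 = 25*14 + 16 = 350 + 16 = 366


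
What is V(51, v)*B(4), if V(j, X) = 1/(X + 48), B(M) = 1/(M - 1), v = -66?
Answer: -1/54 ≈ -0.018519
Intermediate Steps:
B(M) = 1/(-1 + M)
V(j, X) = 1/(48 + X)
V(51, v)*B(4) = 1/((48 - 66)*(-1 + 4)) = 1/(-18*3) = -1/18*1/3 = -1/54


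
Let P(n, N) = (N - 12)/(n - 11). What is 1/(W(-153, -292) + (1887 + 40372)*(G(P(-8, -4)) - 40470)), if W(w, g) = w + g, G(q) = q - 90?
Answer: -19/32565808071 ≈ -5.8343e-10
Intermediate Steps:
P(n, N) = (-12 + N)/(-11 + n)
G(q) = -90 + q
W(w, g) = g + w
1/(W(-153, -292) + (1887 + 40372)*(G(P(-8, -4)) - 40470)) = 1/((-292 - 153) + (1887 + 40372)*((-90 + (-12 - 4)/(-11 - 8)) - 40470)) = 1/(-445 + 42259*((-90 - 16/(-19)) - 40470)) = 1/(-445 + 42259*((-90 - 1/19*(-16)) - 40470)) = 1/(-445 + 42259*((-90 + 16/19) - 40470)) = 1/(-445 + 42259*(-1694/19 - 40470)) = 1/(-445 + 42259*(-770624/19)) = 1/(-445 - 32565799616/19) = 1/(-32565808071/19) = -19/32565808071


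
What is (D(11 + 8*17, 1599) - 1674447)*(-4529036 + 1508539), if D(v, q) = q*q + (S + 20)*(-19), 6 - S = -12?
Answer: -2662966811104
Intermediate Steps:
S = 18 (S = 6 - 1*(-12) = 6 + 12 = 18)
D(v, q) = -722 + q² (D(v, q) = q*q + (18 + 20)*(-19) = q² + 38*(-19) = q² - 722 = -722 + q²)
(D(11 + 8*17, 1599) - 1674447)*(-4529036 + 1508539) = ((-722 + 1599²) - 1674447)*(-4529036 + 1508539) = ((-722 + 2556801) - 1674447)*(-3020497) = (2556079 - 1674447)*(-3020497) = 881632*(-3020497) = -2662966811104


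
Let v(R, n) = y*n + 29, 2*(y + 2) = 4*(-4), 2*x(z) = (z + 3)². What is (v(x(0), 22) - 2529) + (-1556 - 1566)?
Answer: -5842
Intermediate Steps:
x(z) = (3 + z)²/2 (x(z) = (z + 3)²/2 = (3 + z)²/2)
y = -10 (y = -2 + (4*(-4))/2 = -2 + (½)*(-16) = -2 - 8 = -10)
v(R, n) = 29 - 10*n (v(R, n) = -10*n + 29 = 29 - 10*n)
(v(x(0), 22) - 2529) + (-1556 - 1566) = ((29 - 10*22) - 2529) + (-1556 - 1566) = ((29 - 220) - 2529) - 3122 = (-191 - 2529) - 3122 = -2720 - 3122 = -5842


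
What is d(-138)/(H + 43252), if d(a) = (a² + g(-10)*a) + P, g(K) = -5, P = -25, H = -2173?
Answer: 19709/41079 ≈ 0.47978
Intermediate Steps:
d(a) = -25 + a² - 5*a (d(a) = (a² - 5*a) - 25 = -25 + a² - 5*a)
d(-138)/(H + 43252) = (-25 + (-138)² - 5*(-138))/(-2173 + 43252) = (-25 + 19044 + 690)/41079 = 19709*(1/41079) = 19709/41079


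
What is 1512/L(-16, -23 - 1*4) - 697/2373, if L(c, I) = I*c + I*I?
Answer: 102917/102039 ≈ 1.0086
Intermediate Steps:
L(c, I) = I² + I*c (L(c, I) = I*c + I² = I² + I*c)
1512/L(-16, -23 - 1*4) - 697/2373 = 1512/(((-23 - 1*4)*((-23 - 1*4) - 16))) - 697/2373 = 1512/(((-23 - 4)*((-23 - 4) - 16))) - 697*1/2373 = 1512/((-27*(-27 - 16))) - 697/2373 = 1512/((-27*(-43))) - 697/2373 = 1512/1161 - 697/2373 = 1512*(1/1161) - 697/2373 = 56/43 - 697/2373 = 102917/102039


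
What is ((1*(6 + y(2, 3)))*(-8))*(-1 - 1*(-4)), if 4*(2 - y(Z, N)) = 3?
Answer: -174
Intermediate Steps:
y(Z, N) = 5/4 (y(Z, N) = 2 - ¼*3 = 2 - ¾ = 5/4)
((1*(6 + y(2, 3)))*(-8))*(-1 - 1*(-4)) = ((1*(6 + 5/4))*(-8))*(-1 - 1*(-4)) = ((1*(29/4))*(-8))*(-1 + 4) = ((29/4)*(-8))*3 = -58*3 = -174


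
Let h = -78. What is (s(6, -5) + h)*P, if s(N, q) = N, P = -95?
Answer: 6840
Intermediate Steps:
(s(6, -5) + h)*P = (6 - 78)*(-95) = -72*(-95) = 6840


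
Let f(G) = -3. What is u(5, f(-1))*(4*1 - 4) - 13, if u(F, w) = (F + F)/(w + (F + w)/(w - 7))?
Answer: -13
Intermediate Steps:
u(F, w) = 2*F/(w + (F + w)/(-7 + w)) (u(F, w) = (2*F)/(w + (F + w)/(-7 + w)) = 2*F/(w + (F + w)/(-7 + w)))
u(5, f(-1))*(4*1 - 4) - 13 = (2*5*(-7 - 3)/(5 + (-3)**2 - 6*(-3)))*(4*1 - 4) - 13 = (2*5*(-10)/(5 + 9 + 18))*(4 - 4) - 13 = (2*5*(-10)/32)*0 - 13 = (2*5*(1/32)*(-10))*0 - 13 = -25/8*0 - 13 = 0 - 13 = -13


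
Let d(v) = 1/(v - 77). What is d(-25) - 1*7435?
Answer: -758371/102 ≈ -7435.0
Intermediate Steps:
d(v) = 1/(-77 + v)
d(-25) - 1*7435 = 1/(-77 - 25) - 1*7435 = 1/(-102) - 7435 = -1/102 - 7435 = -758371/102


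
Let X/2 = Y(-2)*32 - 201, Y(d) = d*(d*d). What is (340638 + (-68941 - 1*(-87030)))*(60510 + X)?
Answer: 21378694292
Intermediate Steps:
Y(d) = d**3 (Y(d) = d*d**2 = d**3)
X = -914 (X = 2*((-2)**3*32 - 201) = 2*(-8*32 - 201) = 2*(-256 - 201) = 2*(-457) = -914)
(340638 + (-68941 - 1*(-87030)))*(60510 + X) = (340638 + (-68941 - 1*(-87030)))*(60510 - 914) = (340638 + (-68941 + 87030))*59596 = (340638 + 18089)*59596 = 358727*59596 = 21378694292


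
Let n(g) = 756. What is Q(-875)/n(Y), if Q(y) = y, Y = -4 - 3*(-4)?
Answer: -125/108 ≈ -1.1574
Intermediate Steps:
Y = 8 (Y = -4 + 12 = 8)
Q(-875)/n(Y) = -875/756 = -875*1/756 = -125/108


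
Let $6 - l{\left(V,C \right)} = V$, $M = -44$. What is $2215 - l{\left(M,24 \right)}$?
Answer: $2165$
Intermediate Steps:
$l{\left(V,C \right)} = 6 - V$
$2215 - l{\left(M,24 \right)} = 2215 - \left(6 - -44\right) = 2215 - \left(6 + 44\right) = 2215 - 50 = 2165$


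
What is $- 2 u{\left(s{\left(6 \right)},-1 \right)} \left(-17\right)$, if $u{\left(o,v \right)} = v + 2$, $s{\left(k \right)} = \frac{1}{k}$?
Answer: $34$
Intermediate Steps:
$u{\left(o,v \right)} = 2 + v$
$- 2 u{\left(s{\left(6 \right)},-1 \right)} \left(-17\right) = - 2 \left(2 - 1\right) \left(-17\right) = \left(-2\right) 1 \left(-17\right) = \left(-2\right) \left(-17\right) = 34$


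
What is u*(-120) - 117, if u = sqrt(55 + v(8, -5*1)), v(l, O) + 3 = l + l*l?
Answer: -117 - 240*sqrt(31) ≈ -1453.3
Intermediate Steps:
v(l, O) = -3 + l + l**2 (v(l, O) = -3 + (l + l*l) = -3 + (l + l**2) = -3 + l + l**2)
u = 2*sqrt(31) (u = sqrt(55 + (-3 + 8 + 8**2)) = sqrt(55 + (-3 + 8 + 64)) = sqrt(55 + 69) = sqrt(124) = 2*sqrt(31) ≈ 11.136)
u*(-120) - 117 = (2*sqrt(31))*(-120) - 117 = -240*sqrt(31) - 117 = -117 - 240*sqrt(31)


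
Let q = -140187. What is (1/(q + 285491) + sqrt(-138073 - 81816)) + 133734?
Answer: 19432085137/145304 + I*sqrt(219889) ≈ 1.3373e+5 + 468.92*I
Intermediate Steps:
(1/(q + 285491) + sqrt(-138073 - 81816)) + 133734 = (1/(-140187 + 285491) + sqrt(-138073 - 81816)) + 133734 = (1/145304 + sqrt(-219889)) + 133734 = (1/145304 + I*sqrt(219889)) + 133734 = 19432085137/145304 + I*sqrt(219889)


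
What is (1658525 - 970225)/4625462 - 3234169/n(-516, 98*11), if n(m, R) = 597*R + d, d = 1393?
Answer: -7257800265689/1491616673029 ≈ -4.8657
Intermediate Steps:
n(m, R) = 1393 + 597*R (n(m, R) = 597*R + 1393 = 1393 + 597*R)
(1658525 - 970225)/4625462 - 3234169/n(-516, 98*11) = (1658525 - 970225)/4625462 - 3234169/(1393 + 597*(98*11)) = 688300*(1/4625462) - 3234169/(1393 + 597*1078) = 344150/2312731 - 3234169/(1393 + 643566) = 344150/2312731 - 3234169/644959 = -7257800265689/1491616673029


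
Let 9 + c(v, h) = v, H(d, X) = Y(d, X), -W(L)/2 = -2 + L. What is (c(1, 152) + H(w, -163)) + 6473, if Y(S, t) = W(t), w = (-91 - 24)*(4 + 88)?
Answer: 6795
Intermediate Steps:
w = -10580 (w = -115*92 = -10580)
W(L) = 4 - 2*L (W(L) = -2*(-2 + L) = 4 - 2*L)
Y(S, t) = 4 - 2*t
H(d, X) = 4 - 2*X
c(v, h) = -9 + v
(c(1, 152) + H(w, -163)) + 6473 = ((-9 + 1) + (4 - 2*(-163))) + 6473 = (-8 + (4 + 326)) + 6473 = (-8 + 330) + 6473 = 322 + 6473 = 6795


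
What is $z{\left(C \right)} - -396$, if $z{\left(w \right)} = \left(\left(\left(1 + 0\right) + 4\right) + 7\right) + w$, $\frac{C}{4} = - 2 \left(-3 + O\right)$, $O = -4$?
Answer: $464$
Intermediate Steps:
$C = 56$ ($C = 4 \left(- 2 \left(-3 - 4\right)\right) = 4 \left(\left(-2\right) \left(-7\right)\right) = 4 \cdot 14 = 56$)
$z{\left(w \right)} = 12 + w$ ($z{\left(w \right)} = \left(\left(1 + 4\right) + 7\right) + w = \left(5 + 7\right) + w = 12 + w$)
$z{\left(C \right)} - -396 = \left(12 + 56\right) - -396 = 68 + 396 = 464$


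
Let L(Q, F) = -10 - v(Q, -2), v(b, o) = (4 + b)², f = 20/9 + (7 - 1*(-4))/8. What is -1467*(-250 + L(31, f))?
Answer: 2178495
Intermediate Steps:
f = 259/72 (f = 20*(⅑) + (7 + 4)*(⅛) = 20/9 + 11*(⅛) = 20/9 + 11/8 = 259/72 ≈ 3.5972)
L(Q, F) = -10 - (4 + Q)²
-1467*(-250 + L(31, f)) = -1467*(-250 + (-10 - (4 + 31)²)) = -1467*(-250 + (-10 - 1*35²)) = -1467*(-250 + (-10 - 1*1225)) = -1467*(-250 + (-10 - 1225)) = -1467*(-250 - 1235) = -1467*(-1485) = 2178495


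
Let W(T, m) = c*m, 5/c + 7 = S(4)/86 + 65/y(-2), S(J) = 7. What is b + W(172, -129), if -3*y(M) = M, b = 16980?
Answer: 13221873/779 ≈ 16973.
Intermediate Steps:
y(M) = -M/3
c = 43/779 (c = 5/(-7 + (7/86 + 65/((-1/3*(-2))))) = 5/(-7 + (7*(1/86) + 65/(2/3))) = 5/(-7 + (7/86 + 65*(3/2))) = 5/(-7 + (7/86 + 195/2)) = 5/(-7 + 4196/43) = 5/(3895/43) = 5*(43/3895) = 43/779 ≈ 0.055199)
W(T, m) = 43*m/779
b + W(172, -129) = 16980 + (43/779)*(-129) = 16980 - 5547/779 = 13221873/779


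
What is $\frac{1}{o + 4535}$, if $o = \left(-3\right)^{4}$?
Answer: $\frac{1}{4616} \approx 0.00021664$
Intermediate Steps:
$o = 81$
$\frac{1}{o + 4535} = \frac{1}{81 + 4535} = \frac{1}{4616}$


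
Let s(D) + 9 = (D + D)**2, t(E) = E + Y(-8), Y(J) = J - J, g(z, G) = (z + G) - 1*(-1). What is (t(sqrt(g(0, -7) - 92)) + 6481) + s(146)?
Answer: 91736 + 7*I*sqrt(2) ≈ 91736.0 + 9.8995*I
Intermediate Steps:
g(z, G) = 1 + G + z (g(z, G) = (G + z) + 1 = 1 + G + z)
Y(J) = 0
t(E) = E (t(E) = E + 0 = E)
s(D) = -9 + 4*D**2 (s(D) = -9 + (D + D)**2 = -9 + (2*D)**2 = -9 + 4*D**2)
(t(sqrt(g(0, -7) - 92)) + 6481) + s(146) = (sqrt((1 - 7 + 0) - 92) + 6481) + (-9 + 4*146**2) = (sqrt(-6 - 92) + 6481) + (-9 + 4*21316) = (sqrt(-98) + 6481) + (-9 + 85264) = (7*I*sqrt(2) + 6481) + 85255 = (6481 + 7*I*sqrt(2)) + 85255 = 91736 + 7*I*sqrt(2)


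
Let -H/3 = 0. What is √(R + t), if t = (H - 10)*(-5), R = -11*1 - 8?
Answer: √31 ≈ 5.5678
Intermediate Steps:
H = 0 (H = -3*0 = 0)
R = -19 (R = -11 - 8 = -19)
t = 50 (t = (0 - 10)*(-5) = -10*(-5) = 50)
√(R + t) = √(-19 + 50) = √31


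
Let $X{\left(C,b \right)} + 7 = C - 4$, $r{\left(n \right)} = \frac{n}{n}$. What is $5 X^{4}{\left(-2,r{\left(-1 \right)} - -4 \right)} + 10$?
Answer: $142815$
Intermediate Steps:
$r{\left(n \right)} = 1$
$X{\left(C,b \right)} = -11 + C$ ($X{\left(C,b \right)} = -7 + \left(C - 4\right) = -7 + \left(-4 + C\right) = -11 + C$)
$5 X^{4}{\left(-2,r{\left(-1 \right)} - -4 \right)} + 10 = 5 \left(-11 - 2\right)^{4} + 10 = 5 \left(-13\right)^{4} + 10 = 5 \cdot 28561 + 10 = 142805 + 10 = 142815$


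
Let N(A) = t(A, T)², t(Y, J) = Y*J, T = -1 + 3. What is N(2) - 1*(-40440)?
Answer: 40456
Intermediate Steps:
T = 2
t(Y, J) = J*Y
N(A) = 4*A² (N(A) = (2*A)² = 4*A²)
N(2) - 1*(-40440) = 4*2² - 1*(-40440) = 4*4 + 40440 = 16 + 40440 = 40456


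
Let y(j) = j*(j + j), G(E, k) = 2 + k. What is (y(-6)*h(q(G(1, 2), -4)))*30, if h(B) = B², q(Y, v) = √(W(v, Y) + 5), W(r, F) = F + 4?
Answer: 28080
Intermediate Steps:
W(r, F) = 4 + F
y(j) = 2*j² (y(j) = j*(2*j) = 2*j²)
q(Y, v) = √(9 + Y) (q(Y, v) = √((4 + Y) + 5) = √(9 + Y))
(y(-6)*h(q(G(1, 2), -4)))*30 = ((2*(-6)²)*(√(9 + (2 + 2)))²)*30 = ((2*36)*(√(9 + 4))²)*30 = (72*(√13)²)*30 = (72*13)*30 = 936*30 = 28080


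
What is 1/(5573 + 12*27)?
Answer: 1/5897 ≈ 0.00016958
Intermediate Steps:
1/(5573 + 12*27) = 1/(5573 + 324) = 1/5897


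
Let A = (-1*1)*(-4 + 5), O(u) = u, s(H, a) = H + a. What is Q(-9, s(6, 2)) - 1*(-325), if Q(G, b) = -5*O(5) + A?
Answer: 299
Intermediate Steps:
A = -1 (A = -1*1 = -1)
Q(G, b) = -26 (Q(G, b) = -5*5 - 1 = -25 - 1 = -26)
Q(-9, s(6, 2)) - 1*(-325) = -26 - 1*(-325) = -26 + 325 = 299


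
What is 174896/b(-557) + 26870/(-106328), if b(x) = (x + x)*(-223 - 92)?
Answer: 2291847547/9327889620 ≈ 0.24570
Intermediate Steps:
b(x) = -630*x (b(x) = (2*x)*(-315) = -630*x)
174896/b(-557) + 26870/(-106328) = 174896/((-630*(-557))) + 26870/(-106328) = 174896/350910 + 26870*(-1/106328) = 174896*(1/350910) - 13435/53164 = 87448/175455 - 13435/53164 = 2291847547/9327889620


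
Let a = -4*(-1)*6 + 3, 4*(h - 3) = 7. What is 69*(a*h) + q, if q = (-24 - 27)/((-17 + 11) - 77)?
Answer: 2938155/332 ≈ 8849.9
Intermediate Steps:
h = 19/4 (h = 3 + (1/4)*7 = 3 + 7/4 = 19/4 ≈ 4.7500)
a = 27 (a = 4*6 + 3 = 24 + 3 = 27)
q = 51/83 (q = -51/(-6 - 77) = -51/(-83) = -51*(-1/83) = 51/83 ≈ 0.61446)
69*(a*h) + q = 69*(27*(19/4)) + 51/83 = 69*(513/4) + 51/83 = 35397/4 + 51/83 = 2938155/332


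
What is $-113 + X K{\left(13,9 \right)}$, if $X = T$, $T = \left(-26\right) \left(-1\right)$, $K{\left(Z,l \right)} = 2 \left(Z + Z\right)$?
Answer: $1239$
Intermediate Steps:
$K{\left(Z,l \right)} = 4 Z$ ($K{\left(Z,l \right)} = 2 \cdot 2 Z = 4 Z$)
$T = 26$
$X = 26$
$-113 + X K{\left(13,9 \right)} = -113 + 26 \cdot 4 \cdot 13 = -113 + 26 \cdot 52 = -113 + 1352 = 1239$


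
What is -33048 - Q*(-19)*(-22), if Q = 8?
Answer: -36392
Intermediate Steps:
-33048 - Q*(-19)*(-22) = -33048 - 8*(-19)*(-22) = -33048 - (-152)*(-22) = -33048 - 1*3344 = -33048 - 3344 = -36392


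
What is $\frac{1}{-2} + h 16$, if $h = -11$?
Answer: $- \frac{353}{2} \approx -176.5$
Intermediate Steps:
$\frac{1}{-2} + h 16 = \frac{1}{-2} - 176 = - \frac{1}{2} - 176 = - \frac{353}{2}$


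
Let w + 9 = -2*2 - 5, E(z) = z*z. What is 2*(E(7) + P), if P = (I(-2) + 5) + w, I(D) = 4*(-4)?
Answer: 40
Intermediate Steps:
E(z) = z²
I(D) = -16
w = -18 (w = -9 + (-2*2 - 5) = -9 + (-4 - 5) = -9 - 9 = -18)
P = -29 (P = (-16 + 5) - 18 = -11 - 18 = -29)
2*(E(7) + P) = 2*(7² - 29) = 2*(49 - 29) = 2*20 = 40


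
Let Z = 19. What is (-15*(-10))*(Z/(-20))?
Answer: -285/2 ≈ -142.50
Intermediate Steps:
(-15*(-10))*(Z/(-20)) = (-15*(-10))*(19/(-20)) = 150*(19*(-1/20)) = 150*(-19/20) = -285/2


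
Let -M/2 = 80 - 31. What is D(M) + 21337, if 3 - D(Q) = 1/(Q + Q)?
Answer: 4182641/196 ≈ 21340.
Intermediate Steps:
M = -98 (M = -2*(80 - 31) = -2*49 = -98)
D(Q) = 3 - 1/(2*Q) (D(Q) = 3 - 1/(Q + Q) = 3 - 1/(2*Q))
D(M) + 21337 = (3 - ½/(-98)) + 21337 = (3 - ½*(-1/98)) + 21337 = (3 + 1/196) + 21337 = 589/196 + 21337 = 4182641/196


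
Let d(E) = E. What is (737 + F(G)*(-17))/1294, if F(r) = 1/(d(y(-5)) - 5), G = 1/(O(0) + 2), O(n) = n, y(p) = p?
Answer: 7387/12940 ≈ 0.57087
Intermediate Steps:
G = ½ (G = 1/(0 + 2) = 1/2 = ½ ≈ 0.50000)
F(r) = -⅒ (F(r) = 1/(-5 - 5) = 1/(-10) = -⅒)
(737 + F(G)*(-17))/1294 = (737 - ⅒*(-17))/1294 = (737 + 17/10)/1294 = (1/1294)*(7387/10) = 7387/12940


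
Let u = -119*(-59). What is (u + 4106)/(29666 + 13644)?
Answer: 11127/43310 ≈ 0.25692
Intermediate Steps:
u = 7021
(u + 4106)/(29666 + 13644) = (7021 + 4106)/(29666 + 13644) = 11127/43310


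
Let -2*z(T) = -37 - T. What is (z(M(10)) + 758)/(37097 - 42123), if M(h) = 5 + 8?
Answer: -783/5026 ≈ -0.15579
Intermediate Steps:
M(h) = 13
z(T) = 37/2 + T/2 (z(T) = -(-37 - T)/2 = 37/2 + T/2)
(z(M(10)) + 758)/(37097 - 42123) = ((37/2 + (½)*13) + 758)/(37097 - 42123) = ((37/2 + 13/2) + 758)/(-5026) = (25 + 758)*(-1/5026) = 783*(-1/5026) = -783/5026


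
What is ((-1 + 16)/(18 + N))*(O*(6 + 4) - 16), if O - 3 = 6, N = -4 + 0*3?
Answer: 555/7 ≈ 79.286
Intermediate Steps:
N = -4 (N = -4 + 0 = -4)
O = 9 (O = 3 + 6 = 9)
((-1 + 16)/(18 + N))*(O*(6 + 4) - 16) = ((-1 + 16)/(18 - 4))*(9*(6 + 4) - 16) = (15/14)*(9*10 - 16) = (15*(1/14))*(90 - 16) = (15/14)*74 = 555/7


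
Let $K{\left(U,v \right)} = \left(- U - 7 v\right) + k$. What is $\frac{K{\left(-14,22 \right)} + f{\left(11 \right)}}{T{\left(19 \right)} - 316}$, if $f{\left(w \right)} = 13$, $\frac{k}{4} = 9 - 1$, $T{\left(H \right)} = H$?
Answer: $\frac{95}{297} \approx 0.31987$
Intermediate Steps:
$k = 32$ ($k = 4 \left(9 - 1\right) = 4 \cdot 8 = 32$)
$K{\left(U,v \right)} = 32 - U - 7 v$ ($K{\left(U,v \right)} = \left(- U - 7 v\right) + 32 = 32 - U - 7 v$)
$\frac{K{\left(-14,22 \right)} + f{\left(11 \right)}}{T{\left(19 \right)} - 316} = \frac{\left(32 - -14 - 154\right) + 13}{19 - 316} = \frac{\left(32 + 14 - 154\right) + 13}{-297} = \left(-108 + 13\right) \left(- \frac{1}{297}\right) = \left(-95\right) \left(- \frac{1}{297}\right) = \frac{95}{297}$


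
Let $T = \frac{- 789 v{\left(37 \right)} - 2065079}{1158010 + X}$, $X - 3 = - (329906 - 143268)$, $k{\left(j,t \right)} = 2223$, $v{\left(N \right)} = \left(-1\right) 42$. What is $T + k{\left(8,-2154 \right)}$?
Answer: $\frac{2157334684}{971375} \approx 2220.9$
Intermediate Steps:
$v{\left(N \right)} = -42$
$X = -186635$ ($X = 3 - \left(329906 - 143268\right) = 3 - 186638 = -186635$)
$T = - \frac{2031941}{971375}$ ($T = \frac{\left(-789\right) \left(-42\right) - 2065079}{1158010 - 186635} = \frac{33138 - 2065079}{971375} = \left(-2031941\right) \frac{1}{971375} = - \frac{2031941}{971375} \approx -2.0918$)
$T + k{\left(8,-2154 \right)} = - \frac{2031941}{971375} + 2223 = \frac{2157334684}{971375}$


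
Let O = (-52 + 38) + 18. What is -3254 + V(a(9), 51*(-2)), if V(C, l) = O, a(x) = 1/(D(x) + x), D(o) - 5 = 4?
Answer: -3250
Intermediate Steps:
D(o) = 9 (D(o) = 5 + 4 = 9)
a(x) = 1/(9 + x)
O = 4 (O = -14 + 18 = 4)
V(C, l) = 4
-3254 + V(a(9), 51*(-2)) = -3254 + 4 = -3250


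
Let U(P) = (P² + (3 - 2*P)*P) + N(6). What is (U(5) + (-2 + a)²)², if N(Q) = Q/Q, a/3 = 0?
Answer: 25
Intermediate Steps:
a = 0 (a = 3*0 = 0)
N(Q) = 1
U(P) = 1 + P² + P*(3 - 2*P) (U(P) = (P² + (3 - 2*P)*P) + 1 = (P² + P*(3 - 2*P)) + 1 = 1 + P² + P*(3 - 2*P))
(U(5) + (-2 + a)²)² = ((1 - 1*5² + 3*5) + (-2 + 0)²)² = ((1 - 1*25 + 15) + (-2)²)² = ((1 - 25 + 15) + 4)² = (-9 + 4)² = (-5)² = 25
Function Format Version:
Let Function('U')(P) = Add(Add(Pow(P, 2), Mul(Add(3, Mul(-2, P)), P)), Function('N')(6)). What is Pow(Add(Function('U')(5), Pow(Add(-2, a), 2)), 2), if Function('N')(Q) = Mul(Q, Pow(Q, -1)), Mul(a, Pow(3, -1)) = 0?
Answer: 25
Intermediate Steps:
a = 0 (a = Mul(3, 0) = 0)
Function('N')(Q) = 1
Function('U')(P) = Add(1, Pow(P, 2), Mul(P, Add(3, Mul(-2, P)))) (Function('U')(P) = Add(Add(Pow(P, 2), Mul(Add(3, Mul(-2, P)), P)), 1) = Add(Add(Pow(P, 2), Mul(P, Add(3, Mul(-2, P)))), 1) = Add(1, Pow(P, 2), Mul(P, Add(3, Mul(-2, P)))))
Pow(Add(Function('U')(5), Pow(Add(-2, a), 2)), 2) = Pow(Add(Add(1, Mul(-1, Pow(5, 2)), Mul(3, 5)), Pow(Add(-2, 0), 2)), 2) = Pow(Add(Add(1, Mul(-1, 25), 15), Pow(-2, 2)), 2) = Pow(Add(Add(1, -25, 15), 4), 2) = Pow(Add(-9, 4), 2) = Pow(-5, 2) = 25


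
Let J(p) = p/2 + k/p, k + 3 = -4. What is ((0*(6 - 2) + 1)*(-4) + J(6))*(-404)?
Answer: 2626/3 ≈ 875.33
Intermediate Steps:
k = -7 (k = -3 - 4 = -7)
J(p) = p/2 - 7/p
((0*(6 - 2) + 1)*(-4) + J(6))*(-404) = ((0*(6 - 2) + 1)*(-4) + ((½)*6 - 7/6))*(-404) = ((0*4 + 1)*(-4) + (3 - 7*⅙))*(-404) = ((0 + 1)*(-4) + (3 - 7/6))*(-404) = (1*(-4) + 11/6)*(-404) = (-4 + 11/6)*(-404) = -13/6*(-404) = 2626/3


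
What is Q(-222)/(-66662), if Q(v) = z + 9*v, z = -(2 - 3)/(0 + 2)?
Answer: 3995/133324 ≈ 0.029965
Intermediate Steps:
z = ½ (z = -(-1)/2 = -1*(-½) = ½ ≈ 0.50000)
Q(v) = ½ + 9*v
Q(-222)/(-66662) = (½ + 9*(-222))/(-66662) = (½ - 1998)*(-1/66662) = -3995/2*(-1/66662) = 3995/133324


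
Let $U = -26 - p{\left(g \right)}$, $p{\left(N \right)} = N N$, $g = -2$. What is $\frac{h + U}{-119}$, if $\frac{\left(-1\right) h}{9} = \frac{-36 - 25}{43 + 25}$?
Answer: $\frac{213}{1156} \approx 0.18426$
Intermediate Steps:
$p{\left(N \right)} = N^{2}$
$U = -30$ ($U = -26 - \left(-2\right)^{2} = -26 - 4 = -30$)
$h = \frac{549}{68}$ ($h = - 9 \frac{-36 - 25}{43 + 25} = - 9 \left(- \frac{61}{68}\right) = - 9 \left(\left(-61\right) \frac{1}{68}\right) = \left(-9\right) \left(- \frac{61}{68}\right) = \frac{549}{68} \approx 8.0735$)
$\frac{h + U}{-119} = \frac{\frac{549}{68} - 30}{-119} = \left(- \frac{1}{119}\right) \left(- \frac{1491}{68}\right) = \frac{213}{1156}$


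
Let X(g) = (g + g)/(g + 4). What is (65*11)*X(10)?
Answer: 7150/7 ≈ 1021.4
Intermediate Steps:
X(g) = 2*g/(4 + g) (X(g) = (2*g)/(4 + g) = 2*g/(4 + g))
(65*11)*X(10) = (65*11)*(2*10/(4 + 10)) = 715*(2*10/14) = 715*(2*10*(1/14)) = 715*(10/7) = 7150/7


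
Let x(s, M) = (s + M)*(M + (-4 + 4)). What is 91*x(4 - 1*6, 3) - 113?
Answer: 160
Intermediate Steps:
x(s, M) = M*(M + s) (x(s, M) = (M + s)*(M + 0) = (M + s)*M = M*(M + s))
91*x(4 - 1*6, 3) - 113 = 91*(3*(3 + (4 - 1*6))) - 113 = 91*(3*(3 + (4 - 6))) - 113 = 91*(3*(3 - 2)) - 113 = 91*(3*1) - 113 = 91*3 - 113 = 273 - 113 = 160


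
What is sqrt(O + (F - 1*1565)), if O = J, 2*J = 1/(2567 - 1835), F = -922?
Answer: I*sqrt(1332593922)/732 ≈ 49.87*I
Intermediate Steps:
J = 1/1464 (J = 1/(2*(2567 - 1835)) = (1/2)/732 = (1/2)*(1/732) = 1/1464 ≈ 0.00068306)
O = 1/1464 ≈ 0.00068306
sqrt(O + (F - 1*1565)) = sqrt(1/1464 + (-922 - 1*1565)) = sqrt(1/1464 + (-922 - 1565)) = sqrt(1/1464 - 2487) = sqrt(-3640967/1464) = I*sqrt(1332593922)/732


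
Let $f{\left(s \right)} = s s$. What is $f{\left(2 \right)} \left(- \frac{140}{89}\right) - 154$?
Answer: $- \frac{14266}{89} \approx -160.29$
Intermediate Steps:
$f{\left(s \right)} = s^{2}$
$f{\left(2 \right)} \left(- \frac{140}{89}\right) - 154 = 2^{2} \left(- \frac{140}{89}\right) - 154 = 4 \left(\left(-140\right) \frac{1}{89}\right) - 154 = 4 \left(- \frac{140}{89}\right) - 154 = - \frac{560}{89} - 154 = - \frac{14266}{89}$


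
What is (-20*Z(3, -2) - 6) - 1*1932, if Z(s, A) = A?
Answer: -1898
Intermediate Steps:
(-20*Z(3, -2) - 6) - 1*1932 = (-20*(-2) - 6) - 1*1932 = (40 - 6) - 1932 = 34 - 1932 = -1898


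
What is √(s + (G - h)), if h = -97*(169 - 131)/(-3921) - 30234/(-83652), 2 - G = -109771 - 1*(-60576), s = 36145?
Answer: √255035146351840533366/54666582 ≈ 292.13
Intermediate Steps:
G = 49197 (G = 2 - (-109771 - 1*(-60576)) = 2 - (-109771 + 60576) = 2 - 1*(-49195) = 2 + 49195 = 49197)
h = 71148131/54666582 (h = -97*38*(-1/3921) - 30234*(-1/83652) = -3686*(-1/3921) + 5039/13942 = 3686/3921 + 5039/13942 = 71148131/54666582 ≈ 1.3015)
√(s + (G - h)) = √(36145 + (49197 - 1*71148131/54666582)) = √(36145 + (49197 - 71148131/54666582)) = √(36145 + 2689360686523/54666582) = √(4665284292913/54666582) = √255035146351840533366/54666582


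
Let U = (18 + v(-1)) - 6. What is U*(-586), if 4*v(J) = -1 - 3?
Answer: -6446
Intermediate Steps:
v(J) = -1 (v(J) = (-1 - 3)/4 = (¼)*(-4) = -1)
U = 11 (U = (18 - 1) - 6 = 17 - 6 = 11)
U*(-586) = 11*(-586) = -6446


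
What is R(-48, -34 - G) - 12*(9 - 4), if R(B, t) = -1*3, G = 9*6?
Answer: -63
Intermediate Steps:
G = 54
R(B, t) = -3
R(-48, -34 - G) - 12*(9 - 4) = -3 - 12*(9 - 4) = -3 - 12*5 = -3 - 60 = -63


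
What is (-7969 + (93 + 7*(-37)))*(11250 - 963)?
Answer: -83684745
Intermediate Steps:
(-7969 + (93 + 7*(-37)))*(11250 - 963) = (-7969 + (93 - 259))*10287 = (-7969 - 166)*10287 = -8135*10287 = -83684745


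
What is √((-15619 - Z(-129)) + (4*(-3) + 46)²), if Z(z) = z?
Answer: I*√14334 ≈ 119.72*I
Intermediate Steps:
√((-15619 - Z(-129)) + (4*(-3) + 46)²) = √((-15619 - 1*(-129)) + (4*(-3) + 46)²) = √((-15619 + 129) + (-12 + 46)²) = √(-15490 + 34²) = √(-15490 + 1156) = √(-14334) = I*√14334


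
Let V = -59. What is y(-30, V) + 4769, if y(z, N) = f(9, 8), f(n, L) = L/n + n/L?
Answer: 343513/72 ≈ 4771.0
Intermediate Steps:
y(z, N) = 145/72 (y(z, N) = 8/9 + 9/8 = 145/72)
y(-30, V) + 4769 = 145/72 + 4769 = 343513/72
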